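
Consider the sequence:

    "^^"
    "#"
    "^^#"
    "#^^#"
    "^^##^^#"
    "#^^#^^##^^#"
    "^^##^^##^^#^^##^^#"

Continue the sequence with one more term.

#^^#^^##^^#^^##^^##^^#^^##^^#

This is a Fibonacci-style word recurrence s(k) = s(k−2)·s(k−1): e.g. ^^·# = ^^#.
Continuing: #^^#^^##^^# · ^^##^^##^^#^^##^^# gives term 8.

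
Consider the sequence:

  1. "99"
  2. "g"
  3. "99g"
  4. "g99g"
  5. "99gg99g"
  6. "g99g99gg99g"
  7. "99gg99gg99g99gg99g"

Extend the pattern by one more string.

From term 3 onward, concatenate the second-to-last term with the last: 99·g = 99g, g·99g = g99g, …
The next term joins g99g99gg99g and 99gg99gg99g99gg99g.

g99g99gg99g99gg99gg99g99gg99g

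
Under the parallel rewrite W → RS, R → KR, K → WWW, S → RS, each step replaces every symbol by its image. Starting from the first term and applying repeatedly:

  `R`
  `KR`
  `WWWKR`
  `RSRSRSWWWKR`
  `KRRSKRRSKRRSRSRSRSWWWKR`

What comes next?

WWWKRKRRSWWWKRKRRSWWWKRKRRSKRRSKRRSKRRSRSRSRSWWWKR

φ(KRRSKRRSKRRSRSRSRSWWWKR) expands symbol-by-symbol to WWW KR KR RS WWW KR KR RS WWW KR KR RS KR RS KR RS KR RS RS RS RS WWW KR; joining the 23 pieces gives the next term.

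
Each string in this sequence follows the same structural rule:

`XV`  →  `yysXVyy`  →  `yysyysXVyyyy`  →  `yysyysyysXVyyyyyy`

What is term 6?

Every step adds yys to the front and yy to the end of the previous string.
From yysyysyysXVyyyyyy, 2 further steps: yysyysyysXVyyyyyy → yysyysyysyysXVyyyyyyyy → (answer).

yysyysyysyysyysXVyyyyyyyyyy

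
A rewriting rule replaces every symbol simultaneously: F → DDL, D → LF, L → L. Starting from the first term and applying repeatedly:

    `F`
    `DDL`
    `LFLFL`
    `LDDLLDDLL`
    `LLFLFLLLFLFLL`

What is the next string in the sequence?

Rewriting the 13 symbols of LLFLFLLLFLFLL one by one yields L L DDL L DDL L L L DDL L DDL L L; concatenated:

LLDDLLDDLLLLDDLLDDLLL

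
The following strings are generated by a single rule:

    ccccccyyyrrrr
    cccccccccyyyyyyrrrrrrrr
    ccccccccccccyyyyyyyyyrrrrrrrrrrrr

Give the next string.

cccccccccccccccyyyyyyyyyyyyrrrrrrrrrrrrrrrr

Each string has the form c^{3n+3} y^{3n} r^{4n} (n = 1, 2, …).
Setting n = 4 gives 15, 12, 16 characters in each block.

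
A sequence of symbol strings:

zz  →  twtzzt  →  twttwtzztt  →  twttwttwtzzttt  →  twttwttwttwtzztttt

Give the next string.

Every step adds twt to the front and t to the end of the previous string.
So the next term is twt·twttwttwttwtzztttt·t.

twttwttwttwttwtzzttttt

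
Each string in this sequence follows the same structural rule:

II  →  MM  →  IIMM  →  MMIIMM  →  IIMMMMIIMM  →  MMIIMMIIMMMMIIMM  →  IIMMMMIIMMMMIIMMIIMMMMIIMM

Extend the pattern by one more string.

From term 3 onward, concatenate the second-to-last term with the last: II·MM = IIMM, MM·IIMM = MMIIMM, …
So term 8 is MMIIMMIIMMMMIIMM·IIMMMMIIMMMMIIMMIIMMMMIIMM.

MMIIMMIIMMMMIIMMIIMMMMIIMMMMIIMMIIMMMMIIMM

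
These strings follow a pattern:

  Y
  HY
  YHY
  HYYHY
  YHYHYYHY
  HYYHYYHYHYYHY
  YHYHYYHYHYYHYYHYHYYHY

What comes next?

Each term (from the third on) is the two preceding terms concatenated in order: term 3 = Y·HY = YHY.
Continuing: HYYHYYHYHYYHY · YHYHYYHYHYYHYYHYHYYHY gives term 8.

HYYHYYHYHYYHYYHYHYYHYHYYHYYHYHYYHY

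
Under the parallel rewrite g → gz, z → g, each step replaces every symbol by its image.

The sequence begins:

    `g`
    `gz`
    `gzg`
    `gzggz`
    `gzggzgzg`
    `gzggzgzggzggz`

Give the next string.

Applying the rule to each of the 13 symbols of gzggzgzggzggz gives the pieces gz g gz gz g gz g gz gz g gz gz g, which concatenate to the answer.

gzggzgzggzggzgzggzgzg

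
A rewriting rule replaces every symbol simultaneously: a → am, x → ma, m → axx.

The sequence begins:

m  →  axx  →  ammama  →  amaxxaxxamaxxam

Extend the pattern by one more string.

φ(amaxxaxxamaxxam) expands symbol-by-symbol to am axx am ma ma am ma ma am axx am ma ma am axx; joining the 15 pieces gives the next term.

amaxxammamaammamaamaxxammamaamaxx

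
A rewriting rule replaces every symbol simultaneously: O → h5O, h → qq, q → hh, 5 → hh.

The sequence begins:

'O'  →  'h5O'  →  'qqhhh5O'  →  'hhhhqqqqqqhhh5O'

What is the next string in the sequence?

Applying the rule to each of the 15 symbols of hhhhqqqqqqhhh5O gives the pieces qq qq qq qq hh hh hh hh hh hh qq qq qq hh h5O, which concatenate to the answer.

qqqqqqqqhhhhhhhhhhhhqqqqqqhhh5O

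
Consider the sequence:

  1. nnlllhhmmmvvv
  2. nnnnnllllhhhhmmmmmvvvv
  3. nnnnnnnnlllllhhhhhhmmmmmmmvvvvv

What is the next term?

Term n consists of 3n-1 n's, followed by n+2 l's, followed by 2n h's, followed by 2n+1 m's, followed by n+2 v's (n = 1, 2, …).
Setting n = 4 gives 11, 6, 8, 9, 6 characters in each block.

nnnnnnnnnnnllllllhhhhhhhhmmmmmmmmmvvvvvv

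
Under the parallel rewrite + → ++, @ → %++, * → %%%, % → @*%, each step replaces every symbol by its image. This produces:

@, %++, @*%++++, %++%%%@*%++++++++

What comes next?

Applying the rule to each of the 17 symbols of %++%%%@*%++++++++ gives the pieces @*% ++ ++ @*% @*% @*% %++ %%% @*% ++ ++ ++ ++ ++ ++ ++ ++, which concatenate to the answer.

@*%++++@*%@*%@*%%++%%%@*%++++++++++++++++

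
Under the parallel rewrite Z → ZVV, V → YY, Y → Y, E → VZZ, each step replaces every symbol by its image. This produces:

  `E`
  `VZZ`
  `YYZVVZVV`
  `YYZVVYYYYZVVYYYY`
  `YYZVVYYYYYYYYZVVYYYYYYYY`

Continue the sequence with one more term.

Rewriting the 24 symbols of YYZVVYYYYYYYYZVVYYYYYYYY one by one yields Y Y ZVV YY YY Y Y Y Y Y Y Y Y ZVV YY YY Y Y Y Y Y Y Y Y; concatenated:

YYZVVYYYYYYYYYYYYZVVYYYYYYYYYYYY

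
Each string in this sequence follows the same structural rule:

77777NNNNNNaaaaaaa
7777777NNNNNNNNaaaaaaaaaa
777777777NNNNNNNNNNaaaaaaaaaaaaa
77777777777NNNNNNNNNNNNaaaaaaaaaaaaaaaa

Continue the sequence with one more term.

Each string has the form 7^{2n+1} N^{2n+2} a^{3n+1}, where the shown terms are n = 2, 3, 4, 5.
At n = 6 the blocks have lengths 13, 14, 19.

7777777777777NNNNNNNNNNNNNNaaaaaaaaaaaaaaaaaaa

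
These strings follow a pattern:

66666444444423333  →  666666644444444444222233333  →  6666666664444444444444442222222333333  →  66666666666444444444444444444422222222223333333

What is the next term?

Each string has the form 6^{2n+3} 4^{4n+3} 2^{3n-2} 3^{n+3} (n = 1, 2, …).
For the next term, n = 5, so the run lengths are 13, 23, 13, 8.

666666666666644444444444444444444444222222222222233333333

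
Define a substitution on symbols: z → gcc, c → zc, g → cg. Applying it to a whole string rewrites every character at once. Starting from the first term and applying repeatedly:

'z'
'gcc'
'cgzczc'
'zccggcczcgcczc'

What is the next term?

Rewriting the 14 symbols of zccggcczcgcczc one by one yields gcc zc zc cg cg zc zc gcc zc cg zc zc gcc zc; concatenated:

gcczczccgcgzczcgcczccgzczcgcczc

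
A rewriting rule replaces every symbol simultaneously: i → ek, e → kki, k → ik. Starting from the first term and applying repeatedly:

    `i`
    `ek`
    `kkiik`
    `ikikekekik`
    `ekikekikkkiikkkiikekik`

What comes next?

kkiikekikkkiikekikikikekekikikikekekikkkiikekik

φ(ekikekikkkiikkkiikekik) expands symbol-by-symbol to kki ik ek ik kki ik ek ik ik ik ek ek ik ik ik ek ek ik kki ik ek ik; joining the 22 pieces gives the next term.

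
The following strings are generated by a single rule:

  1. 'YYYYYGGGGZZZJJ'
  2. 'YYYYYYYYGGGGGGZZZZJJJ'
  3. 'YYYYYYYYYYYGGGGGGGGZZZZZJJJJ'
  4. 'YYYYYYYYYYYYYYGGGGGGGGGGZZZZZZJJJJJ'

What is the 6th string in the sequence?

Reading off run lengths: Y runs 5, 8, 11, 14; G runs 4, 6, 8, 10; Z runs 3, 4, 5, 6; J runs 2, 3, 4, 5 — each is linear in n (n = 1, 2, …).
Setting n = 6 gives 20, 14, 8, 7 characters in each block.

YYYYYYYYYYYYYYYYYYYYGGGGGGGGGGGGGGZZZZZZZZJJJJJJJ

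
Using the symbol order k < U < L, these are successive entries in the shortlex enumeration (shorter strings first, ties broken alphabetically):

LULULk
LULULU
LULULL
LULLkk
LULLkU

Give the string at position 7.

LULLUk

Stepping forward 2 times from LULLkU: LULLkU → LULLkL, then the target.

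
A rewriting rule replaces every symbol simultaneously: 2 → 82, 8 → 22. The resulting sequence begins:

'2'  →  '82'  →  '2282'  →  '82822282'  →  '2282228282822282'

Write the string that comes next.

82822282828222822282228282822282

Applying the rule to each of the 16 symbols of 2282228282822282 gives the pieces 82 82 22 82 82 82 22 82 22 82 22 82 82 82 22 82, which concatenate to the answer.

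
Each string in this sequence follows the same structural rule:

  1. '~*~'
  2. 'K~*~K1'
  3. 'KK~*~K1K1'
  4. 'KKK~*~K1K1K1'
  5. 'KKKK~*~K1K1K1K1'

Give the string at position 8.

Each term wraps the previous one in K on the left and K1 on the right.
From KKKK~*~K1K1K1K1, 3 further steps: KKKK~*~K1K1K1K1 → KKKKK~*~K1K1K1K1K1 → KKKKKK~*~K1K1K1K1K1K1 → (answer).

KKKKKKK~*~K1K1K1K1K1K1K1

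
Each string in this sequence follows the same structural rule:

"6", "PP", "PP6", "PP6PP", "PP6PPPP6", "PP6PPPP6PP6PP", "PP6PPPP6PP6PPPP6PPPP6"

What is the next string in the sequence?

Each term (from the third on) is the previous term followed by the one before it: term 3 = PP·6 = PP6.
Continuing: PP6PPPP6PP6PPPP6PPPP6 · PP6PPPP6PP6PP gives term 8.

PP6PPPP6PP6PPPP6PPPP6PP6PPPP6PP6PP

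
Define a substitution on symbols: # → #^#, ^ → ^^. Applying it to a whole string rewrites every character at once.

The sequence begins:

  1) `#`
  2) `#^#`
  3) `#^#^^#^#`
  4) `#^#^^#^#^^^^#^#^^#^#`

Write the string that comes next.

#^#^^#^#^^^^#^#^^#^#^^^^^^^^#^#^^#^#^^^^#^#^^#^#

Applying the rule to each of the 20 symbols of #^#^^#^#^^^^#^#^^#^# gives the pieces #^# ^^ #^# ^^ ^^ #^# ^^ #^# ^^ ^^ ^^ ^^ #^# ^^ #^# ^^ ^^ #^# ^^ #^#, which concatenate to the answer.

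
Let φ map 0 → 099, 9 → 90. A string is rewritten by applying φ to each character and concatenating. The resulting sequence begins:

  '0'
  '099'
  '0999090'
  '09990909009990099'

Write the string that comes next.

φ(09990909009990099) expands symbol-by-symbol to 099 90 90 90 099 90 099 90 099 099 90 90 90 099 099 90 90; joining the 17 pieces gives the next term.

09990909009990099900990999090900990999090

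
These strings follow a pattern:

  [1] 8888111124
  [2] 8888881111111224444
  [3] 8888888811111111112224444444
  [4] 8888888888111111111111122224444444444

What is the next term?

8888888888881111111111111111222224444444444444

Term n consists of 2n+2 8's, followed by 3n+1 1's, followed by n 2's, followed by 3n-2 4's (n = 1, 2, …).
At n = 5 the blocks have lengths 12, 16, 5, 13.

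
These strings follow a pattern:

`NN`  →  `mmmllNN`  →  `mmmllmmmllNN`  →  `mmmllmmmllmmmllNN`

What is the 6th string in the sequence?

mmmllmmmllmmmllmmmllmmmllNN

Every step adds mmmll at the front: s(k+1) = mmmll·s(k).
From mmmllmmmllmmmllNN, 2 further steps: mmmllmmmllmmmllNN → mmmllmmmllmmmllmmmllNN → (answer).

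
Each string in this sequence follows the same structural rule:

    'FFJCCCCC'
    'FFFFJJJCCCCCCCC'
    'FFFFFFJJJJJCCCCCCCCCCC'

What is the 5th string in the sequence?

Reading off run lengths: F runs 2, 4, 6; J runs 1, 3, 5; C runs 5, 8, 11 — each is linear in n (n = 1, 2, …).
For term 5, n = 5, so the run lengths are 10, 9, 17.

FFFFFFFFFFJJJJJJJJJCCCCCCCCCCCCCCCCC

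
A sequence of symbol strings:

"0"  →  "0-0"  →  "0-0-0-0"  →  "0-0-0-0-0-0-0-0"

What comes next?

0-0-0-0-0-0-0-0-0-0-0-0-0-0-0-0

Every step duplicates the string with '-' between the halves.
One more doubling of 0-0-0-0-0-0-0-0 gives the answer.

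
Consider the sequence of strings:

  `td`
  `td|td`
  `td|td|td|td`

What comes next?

td|td|td|td|td|td|td|td

Every step duplicates the string with '|' between the halves.
One more doubling of td|td|td|td gives the answer.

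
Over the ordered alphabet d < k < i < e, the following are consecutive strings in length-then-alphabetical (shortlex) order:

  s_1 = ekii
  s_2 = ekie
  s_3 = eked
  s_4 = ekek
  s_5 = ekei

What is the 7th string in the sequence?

eidd

Stepping forward 2 times from ekei: ekei → ekee, then the target.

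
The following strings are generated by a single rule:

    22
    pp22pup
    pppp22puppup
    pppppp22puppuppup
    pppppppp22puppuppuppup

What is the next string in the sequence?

Each term wraps the previous one in pp on the left and pup on the right.
So the next term is pp·pppppppp22puppuppuppup·pup.

pppppppppp22puppuppuppuppup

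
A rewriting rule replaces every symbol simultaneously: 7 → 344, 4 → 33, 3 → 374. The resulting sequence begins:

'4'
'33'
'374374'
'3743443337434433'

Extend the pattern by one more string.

Rewriting the 16 symbols of 3743443337434433 one by one yields 374 344 33 374 33 33 374 374 374 344 33 374 33 33 374 374; concatenated:

374344333743333374374374344333743333374374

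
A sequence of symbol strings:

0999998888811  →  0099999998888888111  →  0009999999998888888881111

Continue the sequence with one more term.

0000999999999998888888888811111

Each string has the form 0^{n-1} 9^{2n+1} 8^{2n+1} 1^{n}, where the shown terms are n = 2, 3, 4.
For the next term, n = 5, so the run lengths are 4, 11, 11, 5.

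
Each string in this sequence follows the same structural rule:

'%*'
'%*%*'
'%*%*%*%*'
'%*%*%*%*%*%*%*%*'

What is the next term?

%*%*%*%*%*%*%*%*%*%*%*%*%*%*%*%*

Each string is two copies of the previous one concatenated.
One more doubling of %*%*%*%*%*%*%*%* gives the answer.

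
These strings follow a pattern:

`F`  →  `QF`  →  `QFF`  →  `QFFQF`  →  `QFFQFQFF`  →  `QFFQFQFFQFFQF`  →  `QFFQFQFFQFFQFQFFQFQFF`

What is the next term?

From term 3 onward, concatenate the last term with the second-to-last: QF·F = QFF, QFF·QF = QFFQF, …
The next term joins QFFQFQFFQFFQFQFFQFQFF and QFFQFQFFQFFQF.

QFFQFQFFQFFQFQFFQFQFFQFFQFQFFQFFQF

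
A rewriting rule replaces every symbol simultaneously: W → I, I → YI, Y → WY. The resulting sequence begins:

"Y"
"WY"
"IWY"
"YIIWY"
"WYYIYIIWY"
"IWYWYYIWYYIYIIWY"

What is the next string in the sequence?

Applying the rule to each of the 16 symbols of IWYWYYIWYYIYIIWY gives the pieces YI I WY I WY WY YI I WY WY YI WY YI YI I WY, which concatenate to the answer.

YIIWYIWYWYYIIWYWYYIWYYIYIIWY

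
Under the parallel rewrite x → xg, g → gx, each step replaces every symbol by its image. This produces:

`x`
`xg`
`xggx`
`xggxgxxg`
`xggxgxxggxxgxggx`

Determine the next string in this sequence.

Rewriting the 16 symbols of xggxgxxggxxgxggx one by one yields xg gx gx xg gx xg xg gx gx xg xg gx xg gx gx xg; concatenated:

xggxgxxggxxgxggxgxxgxggxxggxgxxg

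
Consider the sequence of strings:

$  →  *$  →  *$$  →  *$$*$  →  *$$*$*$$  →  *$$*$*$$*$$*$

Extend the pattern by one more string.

This is a Fibonacci-style word recurrence s(k) = s(k−1)·s(k−2): e.g. *$·$ = *$$.
Continuing: *$$*$*$$*$$*$ · *$$*$*$$ gives term 7.

*$$*$*$$*$$*$*$$*$*$$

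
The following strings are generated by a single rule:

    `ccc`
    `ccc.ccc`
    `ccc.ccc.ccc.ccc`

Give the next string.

s(k+1) = s(k)·.·s(k) — each term doubles the last with '.' between the halves.
So the next term is two copies of ccc.ccc.ccc.ccc with '.' between the halves.

ccc.ccc.ccc.ccc.ccc.ccc.ccc.ccc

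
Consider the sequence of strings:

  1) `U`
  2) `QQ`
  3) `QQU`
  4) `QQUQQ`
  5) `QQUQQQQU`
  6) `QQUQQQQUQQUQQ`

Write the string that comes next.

QQUQQQQUQQUQQQQUQQQQU

From term 3 onward, concatenate the last term with the second-to-last: QQ·U = QQU, QQU·QQ = QQUQQ, …
The next term joins QQUQQQQUQQUQQ and QQUQQQQU.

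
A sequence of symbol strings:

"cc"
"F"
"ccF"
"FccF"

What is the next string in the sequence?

ccFFccF

From term 3 onward, concatenate the second-to-last term with the last: cc·F = ccF, F·ccF = FccF, …
Continuing: ccF · FccF gives term 5.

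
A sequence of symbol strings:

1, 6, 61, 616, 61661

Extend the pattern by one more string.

From term 3 onward, concatenate the last term with the second-to-last: 6·1 = 61, 61·6 = 616, …
The next term joins 61661 and 616.

61661616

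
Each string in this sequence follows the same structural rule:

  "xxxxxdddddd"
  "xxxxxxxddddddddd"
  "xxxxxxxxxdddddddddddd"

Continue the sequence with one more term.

Reading off run lengths: x runs 5, 7, 9; d runs 6, 9, 12 — each is linear in n, where the shown terms are n = 2, 3, 4.
For the next term, n = 5, so the run lengths are 11, 15.

xxxxxxxxxxxddddddddddddddd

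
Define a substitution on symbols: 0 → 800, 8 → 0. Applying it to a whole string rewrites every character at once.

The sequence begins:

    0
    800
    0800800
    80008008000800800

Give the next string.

φ(80008008000800800) expands symbol-by-symbol to 0 800 800 800 0 800 800 0 800 800 800 0 800 800 0 800 800; joining the 17 pieces gives the next term.

08008008000800800080080080008008000800800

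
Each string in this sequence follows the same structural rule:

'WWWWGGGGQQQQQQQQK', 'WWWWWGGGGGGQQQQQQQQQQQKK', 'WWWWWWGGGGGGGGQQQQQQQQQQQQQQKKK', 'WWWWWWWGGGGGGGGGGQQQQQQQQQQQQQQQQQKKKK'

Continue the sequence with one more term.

The n-th term is n+2 W's then 2n G's then 3n+2 Q's then n-1 K's, where the shown terms are n = 2, 3, 4, 5.
At n = 6 the blocks have lengths 8, 12, 20, 5.

WWWWWWWWGGGGGGGGGGGGQQQQQQQQQQQQQQQQQQQQKKKKK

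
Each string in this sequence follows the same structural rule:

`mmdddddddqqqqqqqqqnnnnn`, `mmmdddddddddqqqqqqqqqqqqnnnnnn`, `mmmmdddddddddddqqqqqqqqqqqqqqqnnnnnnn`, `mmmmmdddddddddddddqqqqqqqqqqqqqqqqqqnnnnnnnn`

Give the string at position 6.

The n-th term is n-1 m's then 2n+1 d's then 3n q's then n+2 n's, where the shown terms are n = 3, 4, 5, 6.
At n = 8 the blocks have lengths 7, 17, 24, 10.

mmmmmmmdddddddddddddddddqqqqqqqqqqqqqqqqqqqqqqqqnnnnnnnnnn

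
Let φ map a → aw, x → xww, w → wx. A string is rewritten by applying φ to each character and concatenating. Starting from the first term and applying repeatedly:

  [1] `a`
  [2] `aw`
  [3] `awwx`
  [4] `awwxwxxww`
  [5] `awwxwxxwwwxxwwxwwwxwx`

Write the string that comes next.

awwxwxxwwwxxwwxwwwxwxwxxwwxwwwxwxxwwwxwxwxxwwwxxww

Replace each of the 21 characters of awwxwxxwwwxxwwxwwwxwx in place — aw wx wx xww wx xww xww wx wx wx xww xww wx wx xww wx wx wx xww wx xww — and concatenate.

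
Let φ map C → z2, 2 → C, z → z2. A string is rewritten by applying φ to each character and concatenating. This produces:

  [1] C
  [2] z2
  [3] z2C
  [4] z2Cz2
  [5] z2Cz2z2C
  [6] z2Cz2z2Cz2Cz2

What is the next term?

Applying the rule to each of the 13 symbols of z2Cz2z2Cz2Cz2 gives the pieces z2 C z2 z2 C z2 C z2 z2 C z2 z2 C, which concatenate to the answer.

z2Cz2z2Cz2Cz2z2Cz2z2C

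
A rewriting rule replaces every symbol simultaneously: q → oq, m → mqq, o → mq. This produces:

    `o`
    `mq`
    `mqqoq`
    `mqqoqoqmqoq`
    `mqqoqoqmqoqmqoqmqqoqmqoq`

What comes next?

Rewriting the 24 symbols of mqqoqoqmqoqmqoqmqqoqmqoq one by one yields mqq oq oq mq oq mq oq mqq oq mq oq mqq oq mq oq mqq oq oq mq oq mqq oq mq oq; concatenated:

mqqoqoqmqoqmqoqmqqoqmqoqmqqoqmqoqmqqoqoqmqoqmqqoqmqoq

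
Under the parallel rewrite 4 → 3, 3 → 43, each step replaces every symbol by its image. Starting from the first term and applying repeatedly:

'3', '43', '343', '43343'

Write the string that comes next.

Expanding 43343: 4→3, 3→43, 3→43, 4→3, 3→43. Concatenated: 3 43 43 3 43.

34343343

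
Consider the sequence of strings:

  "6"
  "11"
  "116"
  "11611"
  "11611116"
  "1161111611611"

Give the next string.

116111161161111611116

This is a Fibonacci-style word recurrence s(k) = s(k−1)·s(k−2): e.g. 11·6 = 116.
The next term joins 1161111611611 and 11611116.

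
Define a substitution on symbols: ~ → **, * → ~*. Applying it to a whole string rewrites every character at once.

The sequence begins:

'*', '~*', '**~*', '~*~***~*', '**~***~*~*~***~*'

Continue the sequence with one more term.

Rewriting the 16 symbols of **~***~*~*~***~* one by one yields ~* ~* ** ~* ~* ~* ** ~* ** ~* ** ~* ~* ~* ** ~*; concatenated:

~*~***~*~*~***~***~***~*~*~***~*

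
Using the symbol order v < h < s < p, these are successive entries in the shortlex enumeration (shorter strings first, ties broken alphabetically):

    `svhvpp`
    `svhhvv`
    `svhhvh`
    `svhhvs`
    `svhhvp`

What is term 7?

Advancing 2 positions from svhhvp through svhhvp → svhhhv reaches term 7.

svhhhh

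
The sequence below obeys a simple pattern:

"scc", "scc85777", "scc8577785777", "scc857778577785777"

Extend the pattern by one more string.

Each term is the previous one with 85777 appended.
Applying this once more to scc857778577785777:

scc85777857778577785777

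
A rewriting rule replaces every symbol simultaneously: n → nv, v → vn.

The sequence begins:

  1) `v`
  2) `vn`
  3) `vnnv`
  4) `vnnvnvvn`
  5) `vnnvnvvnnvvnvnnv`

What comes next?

vnnvnvvnnvvnvnnvnvvnvnnvvnnvnvvn

Applying the rule to each of the 16 symbols of vnnvnvvnnvvnvnnv gives the pieces vn nv nv vn nv vn vn nv nv vn vn nv vn nv nv vn, which concatenate to the answer.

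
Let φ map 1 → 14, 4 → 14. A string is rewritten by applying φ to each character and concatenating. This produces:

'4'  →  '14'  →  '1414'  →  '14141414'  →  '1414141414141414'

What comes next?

Rewriting the 16 symbols of 1414141414141414 one by one yields 14 14 14 14 14 14 14 14 14 14 14 14 14 14 14 14; concatenated:

14141414141414141414141414141414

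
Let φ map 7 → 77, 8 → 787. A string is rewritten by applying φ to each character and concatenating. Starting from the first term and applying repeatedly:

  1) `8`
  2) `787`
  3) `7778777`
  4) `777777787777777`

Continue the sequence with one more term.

7777777777777778777777777777777

φ(777777787777777) expands symbol-by-symbol to 77 77 77 77 77 77 77 787 77 77 77 77 77 77 77; joining the 15 pieces gives the next term.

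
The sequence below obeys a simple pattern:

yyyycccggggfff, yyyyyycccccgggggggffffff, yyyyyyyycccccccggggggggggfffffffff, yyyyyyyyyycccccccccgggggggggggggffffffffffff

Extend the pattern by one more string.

yyyyyyyyyyyycccccccccccggggggggggggggggfffffffffffffff

Each string has the form y^{2n+2} c^{2n+1} g^{3n+1} f^{3n} (n = 1, 2, …).
At n = 5 the blocks have lengths 12, 11, 16, 15.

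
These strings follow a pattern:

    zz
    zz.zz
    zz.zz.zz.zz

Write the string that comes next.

Every step duplicates the string with '.' between the halves.
One more doubling of zz.zz.zz.zz gives the answer.

zz.zz.zz.zz.zz.zz.zz.zz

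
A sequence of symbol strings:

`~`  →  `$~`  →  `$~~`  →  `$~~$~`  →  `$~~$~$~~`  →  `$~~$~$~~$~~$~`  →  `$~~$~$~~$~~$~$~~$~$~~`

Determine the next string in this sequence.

$~~$~$~~$~~$~$~~$~$~~$~~$~$~~$~~$~

From term 3 onward, concatenate the last term with the second-to-last: $~·~ = $~~, $~~·$~ = $~~$~, …
The next term joins $~~$~$~~$~~$~$~~$~$~~ and $~~$~$~~$~~$~.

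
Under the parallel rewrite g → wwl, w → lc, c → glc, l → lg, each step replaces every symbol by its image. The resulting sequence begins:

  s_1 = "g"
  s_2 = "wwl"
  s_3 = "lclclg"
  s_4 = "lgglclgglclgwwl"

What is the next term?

Replace each of the 15 characters of lgglclgglclgwwl in place — lg wwl wwl lg glc lg wwl wwl lg glc lg wwl lc lc lg — and concatenate.

lgwwlwwllgglclgwwlwwllgglclgwwllclclg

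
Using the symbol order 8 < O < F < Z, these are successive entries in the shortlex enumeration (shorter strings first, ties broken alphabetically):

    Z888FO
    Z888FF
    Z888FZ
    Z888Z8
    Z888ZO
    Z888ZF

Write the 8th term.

Stepping forward 2 times from Z888ZF: Z888ZF → Z888ZZ, then the target.

Z88O88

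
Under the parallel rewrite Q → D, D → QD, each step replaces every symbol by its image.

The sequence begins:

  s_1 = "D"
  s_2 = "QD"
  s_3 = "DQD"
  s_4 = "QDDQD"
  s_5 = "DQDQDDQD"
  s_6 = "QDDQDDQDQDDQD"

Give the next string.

Applying the rule to each of the 13 symbols of QDDQDDQDQDDQD gives the pieces D QD QD D QD QD D QD D QD QD D QD, which concatenate to the answer.

DQDQDDQDQDDQDDQDQDDQD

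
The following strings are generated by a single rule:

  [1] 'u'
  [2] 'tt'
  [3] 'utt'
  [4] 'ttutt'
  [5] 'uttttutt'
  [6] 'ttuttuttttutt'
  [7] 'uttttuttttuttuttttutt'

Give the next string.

Each term (from the third on) is the two preceding terms concatenated in order: term 3 = u·tt = utt.
So term 8 is ttuttuttttutt·uttttuttttuttuttttutt.

ttuttuttttuttuttttuttttuttuttttutt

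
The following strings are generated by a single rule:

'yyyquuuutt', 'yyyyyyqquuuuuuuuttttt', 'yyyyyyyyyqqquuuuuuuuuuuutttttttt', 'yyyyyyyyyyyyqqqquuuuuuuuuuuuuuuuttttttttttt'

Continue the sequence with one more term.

yyyyyyyyyyyyyyyqqqqquuuuuuuuuuuuuuuuuuuutttttttttttttt

The n-th term is 3n y's then n q's then 4n u's then 3n-1 t's (n = 1, 2, …).
At n = 5 the blocks have lengths 15, 5, 20, 14.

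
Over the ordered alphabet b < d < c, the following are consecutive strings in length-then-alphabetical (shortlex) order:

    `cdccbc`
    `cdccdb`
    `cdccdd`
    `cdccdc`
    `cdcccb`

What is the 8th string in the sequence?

Stepping forward 3 times from cdcccb: cdcccb → cdcccd → cdcccc, then the target.

ccbbbb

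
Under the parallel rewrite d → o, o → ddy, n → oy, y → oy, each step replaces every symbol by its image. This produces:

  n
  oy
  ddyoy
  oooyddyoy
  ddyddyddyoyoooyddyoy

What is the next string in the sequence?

φ(ddyddyddyoyoooyddyoy) expands symbol-by-symbol to o o oy o o oy o o oy ddy oy ddy ddy ddy oy o o oy ddy oy; joining the 20 pieces gives the next term.

oooyoooyoooyddyoyddyddyddyoyoooyddyoy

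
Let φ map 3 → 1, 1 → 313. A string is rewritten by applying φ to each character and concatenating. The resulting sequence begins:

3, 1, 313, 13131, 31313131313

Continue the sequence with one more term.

131313131313131313131

Apply φ to 31313131313 symbol by symbol: 3→1, 1→313, 3→1, 1→313, 3→1, 1→313, 3→1, 1→313, 3→1, 1→313, 3→1; joined: 1 313 1 313 1 313 1 313 1 313 1.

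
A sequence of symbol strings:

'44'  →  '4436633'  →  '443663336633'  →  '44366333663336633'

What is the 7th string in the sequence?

The strings grow by a fixed suffix 36633 each time.
From 44366333663336633, 3 further steps: 44366333663336633 → 4436633366333663336633 → 443663336633366333663336633 → (answer).

44366333663336633366333663336633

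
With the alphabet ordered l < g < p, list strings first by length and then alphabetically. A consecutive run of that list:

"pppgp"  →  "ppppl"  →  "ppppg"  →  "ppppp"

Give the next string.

ppppp is the last string of length 5, so the next is the first of length 6: l repeated 6 times.

llllll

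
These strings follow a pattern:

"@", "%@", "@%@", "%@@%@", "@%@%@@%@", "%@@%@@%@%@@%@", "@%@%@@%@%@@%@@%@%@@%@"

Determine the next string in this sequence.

%@@%@@%@%@@%@@%@%@@%@%@@%@@%@%@@%@

This is a Fibonacci-style word recurrence s(k) = s(k−2)·s(k−1): e.g. @·%@ = @%@.
The next term joins %@@%@@%@%@@%@ and @%@%@@%@%@@%@@%@%@@%@.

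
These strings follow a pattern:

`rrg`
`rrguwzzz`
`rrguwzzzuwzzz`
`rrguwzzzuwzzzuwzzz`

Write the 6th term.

Every step adds uwzzz to the end: s(k+1) = s(k)·uwzzz.
From rrguwzzzuwzzzuwzzz, 2 further steps: rrguwzzzuwzzzuwzzz → rrguwzzzuwzzzuwzzzuwzzz → (answer).

rrguwzzzuwzzzuwzzzuwzzzuwzzz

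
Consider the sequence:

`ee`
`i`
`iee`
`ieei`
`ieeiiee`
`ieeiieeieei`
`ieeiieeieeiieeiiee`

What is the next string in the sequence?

ieeiieeieeiieeiieeieeiieeieei

This is a Fibonacci-style word recurrence s(k) = s(k−1)·s(k−2): e.g. i·ee = iee.
Continuing: ieeiieeieeiieeiiee · ieeiieeieei gives term 8.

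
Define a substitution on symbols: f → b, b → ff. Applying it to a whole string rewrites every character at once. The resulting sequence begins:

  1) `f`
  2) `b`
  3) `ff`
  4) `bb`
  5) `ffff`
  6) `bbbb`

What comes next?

ffffffff

Apply φ to bbbb symbol by symbol: b→ff, b→ff, b→ff, b→ff; joined: ff ff ff ff.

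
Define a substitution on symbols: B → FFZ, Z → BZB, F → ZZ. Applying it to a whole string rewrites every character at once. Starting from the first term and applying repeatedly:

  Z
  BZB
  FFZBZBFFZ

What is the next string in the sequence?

Expanding FFZBZBFFZ: F→ZZ, F→ZZ, Z→BZB, B→FFZ, Z→BZB, B→FFZ, F→ZZ, F→ZZ, Z→BZB. Concatenated: ZZ ZZ BZB FFZ BZB FFZ ZZ ZZ BZB.

ZZZZBZBFFZBZBFFZZZZZBZB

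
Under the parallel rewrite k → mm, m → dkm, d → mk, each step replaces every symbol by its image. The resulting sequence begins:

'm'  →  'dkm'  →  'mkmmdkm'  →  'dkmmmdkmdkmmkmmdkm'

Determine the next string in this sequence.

Applying the rule to each of the 18 symbols of dkmmmdkmdkmmkmmdkm gives the pieces mk mm dkm dkm dkm mk mm dkm mk mm dkm dkm mm dkm dkm mk mm dkm, which concatenate to the answer.

mkmmdkmdkmdkmmkmmdkmmkmmdkmdkmmmdkmdkmmkmmdkm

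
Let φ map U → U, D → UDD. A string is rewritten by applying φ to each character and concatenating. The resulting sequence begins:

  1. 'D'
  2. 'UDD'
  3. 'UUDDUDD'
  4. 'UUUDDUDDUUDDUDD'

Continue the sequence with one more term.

UUUUDDUDDUUDDUDDUUUDDUDDUUDDUDD

Replace each of the 15 characters of UUUDDUDDUUDDUDD in place — U U U UDD UDD U UDD UDD U U UDD UDD U UDD UDD — and concatenate.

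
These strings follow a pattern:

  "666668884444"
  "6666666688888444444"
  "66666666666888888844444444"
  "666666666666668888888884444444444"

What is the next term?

6666666666666666688888888888444444444444

Each string has the form 6^{3n-1} 8^{2n-1} 4^{2n}, where the shown terms are n = 2, 3, 4, 5.
Setting n = 6 gives 17, 11, 12 characters in each block.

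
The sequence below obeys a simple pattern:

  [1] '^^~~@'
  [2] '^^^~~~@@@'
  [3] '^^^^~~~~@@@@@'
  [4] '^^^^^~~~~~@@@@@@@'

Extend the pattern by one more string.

Each string has the form ^^{n+1} ~^{n+1} @^{2n-1} (n = 1, 2, …).
For the next term, n = 5, so the run lengths are 6, 6, 9.

^^^^^^~~~~~~@@@@@@@@@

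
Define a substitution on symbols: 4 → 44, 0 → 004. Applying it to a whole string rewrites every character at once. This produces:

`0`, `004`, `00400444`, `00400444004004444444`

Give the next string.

φ(00400444004004444444) expands symbol-by-symbol to 004 004 44 004 004 44 44 44 004 004 44 004 004 44 44 44 44 44 44 44; joining the 20 pieces gives the next term.

004004440040044444440040044400400444444444444444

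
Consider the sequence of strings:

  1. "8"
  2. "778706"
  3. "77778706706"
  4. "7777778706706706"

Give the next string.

Every step adds 77 to the front and 706 to the end of the previous string.
Applying this once more to 7777778706706706:

777777778706706706706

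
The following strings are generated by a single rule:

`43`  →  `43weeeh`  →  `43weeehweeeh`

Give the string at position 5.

43weeehweeehweeehweeeh

The strings grow by a fixed suffix weeeh each time.
From 43weeehweeeh, 2 further steps: 43weeehweeeh → 43weeehweeehweeeh → (answer).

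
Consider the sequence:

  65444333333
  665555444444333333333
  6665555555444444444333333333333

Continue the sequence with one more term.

66665555555555444444444444333333333333333

Each string has the form 6^{n} 5^{3n-2} 4^{3n} 3^{3n+3} (n = 1, 2, …).
For the next term, n = 4, so the run lengths are 4, 10, 12, 15.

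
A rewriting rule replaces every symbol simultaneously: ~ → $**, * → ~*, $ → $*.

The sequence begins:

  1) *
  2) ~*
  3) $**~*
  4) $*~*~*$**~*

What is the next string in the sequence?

Rewriting each symbol of $*~*~*$**~*: $→$*, *→~*, ~→$**, *→~*, ~→$**, *→~*, $→$*, *→~*, *→~*, ~→$**, *→~*, which concatenates to $* ~* $** ~* $** ~* $* ~* ~* $** ~*.

$*~*$**~*$**~*$*~*~*$**~*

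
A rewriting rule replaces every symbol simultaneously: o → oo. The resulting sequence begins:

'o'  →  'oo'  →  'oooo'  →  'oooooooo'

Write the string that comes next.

oooooooooooooooo

Rewriting each symbol of oooooooo: o→oo, o→oo, o→oo, o→oo, o→oo, o→oo, o→oo, o→oo, which concatenates to oo oo oo oo oo oo oo oo.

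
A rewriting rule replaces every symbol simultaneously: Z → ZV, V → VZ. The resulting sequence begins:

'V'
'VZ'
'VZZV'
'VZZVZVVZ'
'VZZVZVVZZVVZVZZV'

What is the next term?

Applying the rule to each of the 16 symbols of VZZVZVVZZVVZVZZV gives the pieces VZ ZV ZV VZ ZV VZ VZ ZV ZV VZ VZ ZV VZ ZV ZV VZ, which concatenate to the answer.

VZZVZVVZZVVZVZZVZVVZVZZVVZZVZVVZ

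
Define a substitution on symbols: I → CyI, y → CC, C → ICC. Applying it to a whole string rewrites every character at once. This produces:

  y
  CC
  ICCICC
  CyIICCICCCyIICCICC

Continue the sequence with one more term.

ICCCCCyICyIICCICCCyIICCICCICCCCCyICyIICCICCCyIICCICC

Applying the rule to each of the 18 symbols of CyIICCICCCyIICCICC gives the pieces ICC CC CyI CyI ICC ICC CyI ICC ICC ICC CC CyI CyI ICC ICC CyI ICC ICC, which concatenate to the answer.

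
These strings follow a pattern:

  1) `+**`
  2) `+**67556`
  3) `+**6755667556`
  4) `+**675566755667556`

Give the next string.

Every step adds 67556 to the end: s(k+1) = s(k)·67556.
Applying this once more to +**675566755667556:

+**67556675566755667556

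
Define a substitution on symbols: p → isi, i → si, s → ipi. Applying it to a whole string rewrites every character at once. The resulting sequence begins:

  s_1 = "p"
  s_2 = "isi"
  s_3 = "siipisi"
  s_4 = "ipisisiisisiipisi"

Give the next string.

Rewriting the 17 symbols of ipisisiisisiipisi one by one yields si isi si ipi si ipi si si ipi si ipi si si isi si ipi si; concatenated:

siisisiipisiipisisiipisiipisisiisisiipisi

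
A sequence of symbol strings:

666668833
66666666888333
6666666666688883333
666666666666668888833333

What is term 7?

666666666666666666666668888888833333333

Each string has the form 6^{3n-1} 8^{n} 3^{n}, where the shown terms are n = 2, 3, 4, 5.
At n = 8 the blocks have lengths 23, 8, 8.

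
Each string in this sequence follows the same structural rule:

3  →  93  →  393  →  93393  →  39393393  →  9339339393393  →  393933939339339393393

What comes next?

This is a Fibonacci-style word recurrence s(k) = s(k−2)·s(k−1): e.g. 3·93 = 393.
Continuing: 9339339393393 · 393933939339339393393 gives term 8.

9339339393393393933939339339393393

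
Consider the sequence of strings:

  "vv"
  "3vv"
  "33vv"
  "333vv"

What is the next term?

3333vv

Each term is the previous one with 3 prepended.
One more step from 333vv gives the answer.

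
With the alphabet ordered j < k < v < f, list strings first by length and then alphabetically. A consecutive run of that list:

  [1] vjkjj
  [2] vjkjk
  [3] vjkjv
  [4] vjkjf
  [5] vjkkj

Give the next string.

Treat vjkkj as a base-4 numeral over the given alphabet and add one, carrying through any trailing f's.

vjkkk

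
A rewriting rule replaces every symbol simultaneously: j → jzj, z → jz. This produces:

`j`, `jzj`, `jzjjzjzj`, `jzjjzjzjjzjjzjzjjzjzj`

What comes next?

Applying the rule to each of the 21 symbols of jzjjzjzjjzjjzjzjjzjzj gives the pieces jzj jz jzj jzj jz jzj jz jzj jzj jz jzj jzj jz jzj jz jzj jzj jz jzj jz jzj, which concatenate to the answer.

jzjjzjzjjzjjzjzjjzjzjjzjjzjzjjzjjzjzjjzjzjjzjjzjzjjzjzj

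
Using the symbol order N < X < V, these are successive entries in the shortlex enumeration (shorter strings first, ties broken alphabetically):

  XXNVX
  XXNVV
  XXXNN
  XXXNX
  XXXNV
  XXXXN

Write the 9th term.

XXXVN

Stepping forward 3 times from XXXXN: XXXXN → XXXXX → XXXXV, then the target.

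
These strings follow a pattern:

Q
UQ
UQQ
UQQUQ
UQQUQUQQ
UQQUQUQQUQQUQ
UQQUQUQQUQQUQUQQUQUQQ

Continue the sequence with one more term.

This is a Fibonacci-style word recurrence s(k) = s(k−1)·s(k−2): e.g. UQ·Q = UQQ.
Continuing: UQQUQUQQUQQUQUQQUQUQQ · UQQUQUQQUQQUQ gives term 8.

UQQUQUQQUQQUQUQQUQUQQUQQUQUQQUQQUQ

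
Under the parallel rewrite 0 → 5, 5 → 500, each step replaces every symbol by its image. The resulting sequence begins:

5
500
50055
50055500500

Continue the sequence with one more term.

Apply φ to 50055500500 symbol by symbol: 5→500, 0→5, 0→5, 5→500, 5→500, 5→500, 0→5, 0→5, 5→500, 0→5, 0→5; joined: 500 5 5 500 500 500 5 5 500 5 5.

500555005005005550055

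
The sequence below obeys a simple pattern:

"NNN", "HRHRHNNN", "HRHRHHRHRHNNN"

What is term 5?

Every step adds HRHRH at the front: s(k+1) = HRHRH·s(k).
From HRHRHHRHRHNNN, 2 further steps: HRHRHHRHRHNNN → HRHRHHRHRHHRHRHNNN → (answer).

HRHRHHRHRHHRHRHHRHRHNNN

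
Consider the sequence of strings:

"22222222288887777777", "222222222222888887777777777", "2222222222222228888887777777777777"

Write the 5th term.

The n-th term is 3n 2's then n+1 8's then 3n-2 7's, where the shown terms are n = 3, 4, 5.
Setting n = 7 gives 21, 8, 19 characters in each block.

222222222222222222222888888887777777777777777777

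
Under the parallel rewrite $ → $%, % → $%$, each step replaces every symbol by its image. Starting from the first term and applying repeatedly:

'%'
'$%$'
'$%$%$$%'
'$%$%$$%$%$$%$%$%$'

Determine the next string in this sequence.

φ($%$%$$%$%$$%$%$%$) expands symbol-by-symbol to $% $%$ $% $%$ $% $% $%$ $% $%$ $% $% $%$ $% $%$ $% $%$ $%; joining the 17 pieces gives the next term.

$%$%$$%$%$$%$%$%$$%$%$$%$%$%$$%$%$$%$%$$%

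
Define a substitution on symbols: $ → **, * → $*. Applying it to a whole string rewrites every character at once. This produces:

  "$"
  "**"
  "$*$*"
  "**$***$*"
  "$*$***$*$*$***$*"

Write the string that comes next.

φ($*$***$*$*$***$*) expands symbol-by-symbol to ** $* ** $* $* $* ** $* ** $* ** $* $* $* ** $*; joining the 16 pieces gives the next term.

**$***$*$*$***$***$***$*$*$***$*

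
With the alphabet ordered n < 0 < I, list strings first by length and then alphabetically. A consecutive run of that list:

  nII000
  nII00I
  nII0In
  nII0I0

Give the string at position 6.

nIIInn

Stepping forward 2 times from nII0I0: nII0I0 → nII0II, then the target.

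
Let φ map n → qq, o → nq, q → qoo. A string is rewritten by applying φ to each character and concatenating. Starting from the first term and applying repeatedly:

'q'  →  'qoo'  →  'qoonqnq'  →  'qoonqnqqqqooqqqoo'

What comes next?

qoonqnqqqqooqqqooqooqooqoonqnqqooqooqoonqnq

φ(qoonqnqqqqooqqqoo) expands symbol-by-symbol to qoo nq nq qq qoo qq qoo qoo qoo qoo nq nq qoo qoo qoo nq nq; joining the 17 pieces gives the next term.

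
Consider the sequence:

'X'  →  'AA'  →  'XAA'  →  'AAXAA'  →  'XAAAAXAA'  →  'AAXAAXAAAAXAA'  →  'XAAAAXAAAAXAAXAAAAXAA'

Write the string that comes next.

From term 3 onward, concatenate the second-to-last term with the last: X·AA = XAA, AA·XAA = AAXAA, …
So term 8 is AAXAAXAAAAXAA·XAAAAXAAAAXAAXAAAAXAA.

AAXAAXAAAAXAAXAAAAXAAAAXAAXAAAAXAA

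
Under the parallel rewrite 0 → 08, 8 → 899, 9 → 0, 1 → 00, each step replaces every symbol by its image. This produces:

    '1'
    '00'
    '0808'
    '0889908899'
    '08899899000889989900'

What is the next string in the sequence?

08899899008990008080889989900899000808

Applying the rule to each of the 20 symbols of 08899899000889989900 gives the pieces 08 899 899 0 0 899 0 0 08 08 08 899 899 0 0 899 0 0 08 08, which concatenate to the answer.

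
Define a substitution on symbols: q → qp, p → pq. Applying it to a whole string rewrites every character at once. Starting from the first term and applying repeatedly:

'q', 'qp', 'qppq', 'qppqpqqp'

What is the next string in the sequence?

qppqpqqppqqpqppq

Apply φ to qppqpqqp symbol by symbol: q→qp, p→pq, p→pq, q→qp, p→pq, q→qp, q→qp, p→pq; joined: qp pq pq qp pq qp qp pq.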